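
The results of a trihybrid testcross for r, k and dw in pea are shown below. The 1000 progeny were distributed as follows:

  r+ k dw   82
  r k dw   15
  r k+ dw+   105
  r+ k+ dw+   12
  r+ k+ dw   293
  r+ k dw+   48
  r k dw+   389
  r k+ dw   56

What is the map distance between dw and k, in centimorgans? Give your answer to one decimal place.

21.4 centimorgans

The two most frequent reciprocal classes, r+ k+ dw and r k dw+, are the parental types, so the F1 was r+ k+ dw / r k dw+.
The two rarest classes, r+ k+ dw+ and r k dw, are the double crossovers. Comparing them with the parentals, only the dw allele has switched, so dw is the middle locus and the order is k – dw – r.
Crossovers in the k–dw interval produce the single-crossover classes r+ k dw and r k+ dw+ (82 + 105 = 187) plus the double crossovers (27).
RF(k–dw) = (187 + 27) / 1000 = 214/1000 = 0.2140 → 21.4 centimorgans.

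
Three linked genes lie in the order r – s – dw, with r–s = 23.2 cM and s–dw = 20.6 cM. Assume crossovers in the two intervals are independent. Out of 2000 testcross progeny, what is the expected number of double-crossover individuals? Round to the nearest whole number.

96

Map distances give recombination frequencies of 0.232 and 0.206 for the two intervals.
With no interference, expected double-crossover frequency = 0.232 × 0.206 = 0.04779.
Expected number = 0.04779 × 2000 = 95.58 ≈ 96.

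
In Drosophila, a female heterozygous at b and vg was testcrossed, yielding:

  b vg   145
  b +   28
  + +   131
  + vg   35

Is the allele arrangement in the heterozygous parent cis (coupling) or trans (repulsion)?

cis

The two most frequent classes are + + (131) and b vg (145); these are the parental (non-recombinant) types.
So the F1 carried + + on one chromosome and b vg on the other — the recessive alleles are on the same chromosome (cis / coupling).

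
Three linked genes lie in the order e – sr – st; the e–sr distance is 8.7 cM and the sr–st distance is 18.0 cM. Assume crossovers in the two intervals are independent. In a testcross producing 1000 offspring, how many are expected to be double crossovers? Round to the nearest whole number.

Map distances give recombination frequencies of 0.087 and 0.180 for the two intervals.
With no interference, expected double-crossover frequency = 0.087 × 0.180 = 0.01566.
Expected number = 0.01566 × 1000 = 15.66 ≈ 16.

16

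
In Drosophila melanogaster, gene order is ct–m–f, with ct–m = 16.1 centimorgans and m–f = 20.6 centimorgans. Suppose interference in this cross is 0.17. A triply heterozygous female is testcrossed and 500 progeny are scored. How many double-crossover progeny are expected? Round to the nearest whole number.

Map distances give recombination frequencies of 0.161 and 0.206 for the two intervals.
With interference 0.17 (so coincidence = 0.83), expected double-crossover frequency = 0.161 × 0.206 × 0.83 = 0.02753.
Expected number = 0.02753 × 500 = 13.76 ≈ 14.

14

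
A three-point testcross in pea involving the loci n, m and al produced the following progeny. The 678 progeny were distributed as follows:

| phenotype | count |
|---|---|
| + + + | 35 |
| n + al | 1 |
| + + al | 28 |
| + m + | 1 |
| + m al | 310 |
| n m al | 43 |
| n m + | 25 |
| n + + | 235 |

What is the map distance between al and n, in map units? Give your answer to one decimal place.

11.8 map units

The two most frequent reciprocal classes, n + + and + m al, are the parental types, so the F1 was n + + / + m al.
The two rarest classes, n + al and + m +, are the double crossovers. Comparing them with the parentals, only the al allele has switched, so al is the middle locus and the order is m – al – n.
Crossovers in the al–n interval produce the single-crossover classes + + + and n m al (35 + 43 = 78) plus the double crossovers (2).
RF(al–n) = (78 + 2) / 678 = 80/678 = 0.1180 → 11.8 map units.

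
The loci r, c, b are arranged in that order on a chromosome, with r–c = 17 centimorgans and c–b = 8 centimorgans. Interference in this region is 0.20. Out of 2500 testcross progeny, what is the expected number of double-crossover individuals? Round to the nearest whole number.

Map distances give recombination frequencies of 0.170 and 0.080 for the two intervals.
With interference 0.20 (so coincidence = 0.80), expected double-crossover frequency = 0.170 × 0.080 × 0.80 = 0.01088.
Expected number = 0.01088 × 2500 = 27.20 ≈ 27.

27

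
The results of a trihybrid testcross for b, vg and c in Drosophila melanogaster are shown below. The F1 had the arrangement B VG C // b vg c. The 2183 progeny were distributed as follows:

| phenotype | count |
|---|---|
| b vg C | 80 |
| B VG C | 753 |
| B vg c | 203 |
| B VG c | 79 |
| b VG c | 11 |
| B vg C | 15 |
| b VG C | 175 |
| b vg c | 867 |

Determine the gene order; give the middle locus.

The two rarest classes, B vg C and b VG c, are the double crossovers. Comparing them with the parentals, only the vg allele has switched, so vg is the middle locus and the order is b – vg – c.

vg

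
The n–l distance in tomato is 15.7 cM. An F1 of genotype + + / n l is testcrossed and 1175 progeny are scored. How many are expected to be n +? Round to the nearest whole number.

92

A map distance of 15.7 cM corresponds to a recombination frequency of 0.157.
The F1 is + + / n l, so n + is a recombinant gamete class with expected frequency r/2 = 0.157/2 = 0.0785.
Expected number = 0.0785 × 1175 = 92.24 ≈ 92.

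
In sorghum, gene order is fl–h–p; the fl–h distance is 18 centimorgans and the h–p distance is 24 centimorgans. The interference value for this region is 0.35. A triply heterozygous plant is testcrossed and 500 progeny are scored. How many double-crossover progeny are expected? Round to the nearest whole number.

14

Map distances give recombination frequencies of 0.180 and 0.240 for the two intervals.
With interference 0.35 (so coincidence = 0.65), expected double-crossover frequency = 0.180 × 0.240 × 0.65 = 0.02808.
Expected number = 0.02808 × 500 = 14.04 ≈ 14.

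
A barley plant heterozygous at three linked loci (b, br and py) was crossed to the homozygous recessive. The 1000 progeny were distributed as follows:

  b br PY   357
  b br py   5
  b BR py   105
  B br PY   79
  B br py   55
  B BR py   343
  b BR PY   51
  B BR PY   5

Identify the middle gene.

The two most frequent reciprocal classes, B BR py and b br PY, are the parental types, so the F1 was B BR py / b br PY.
The two rarest classes, B BR PY and b br py, are the double crossovers. Comparing them with the parentals, only the py allele has switched, so py is the middle locus and the order is br – py – b.

py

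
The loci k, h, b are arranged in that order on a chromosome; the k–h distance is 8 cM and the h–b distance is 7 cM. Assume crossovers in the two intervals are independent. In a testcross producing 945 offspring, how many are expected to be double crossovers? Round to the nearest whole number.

5

Map distances give recombination frequencies of 0.080 and 0.070 for the two intervals.
With no interference, expected double-crossover frequency = 0.080 × 0.070 = 0.00560.
Expected number = 0.00560 × 945 = 5.29 ≈ 5.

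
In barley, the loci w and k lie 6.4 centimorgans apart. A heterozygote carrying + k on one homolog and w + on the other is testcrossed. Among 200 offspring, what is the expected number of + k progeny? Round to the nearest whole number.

A map distance of 6.4 centimorgans corresponds to a recombination frequency of 0.064.
The F1 is + k / w +, so + k is a parental gamete class with expected frequency (1 − r)/2 = 0.936/2 = 0.4680.
Expected number = 0.4680 × 200 = 93.60 ≈ 94.

94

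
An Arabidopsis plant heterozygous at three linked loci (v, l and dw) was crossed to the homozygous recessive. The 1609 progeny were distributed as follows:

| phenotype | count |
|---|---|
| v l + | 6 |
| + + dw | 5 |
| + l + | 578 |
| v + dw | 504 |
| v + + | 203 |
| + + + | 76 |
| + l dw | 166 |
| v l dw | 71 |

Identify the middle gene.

The two most frequent reciprocal classes, + l + and v + dw, are the parental types, so the F1 was + l + / v + dw.
The two rarest classes, v l + and + + dw, are the double crossovers. Comparing them with the parentals, only the v allele has switched, so v is the middle locus and the order is dw – v – l.

v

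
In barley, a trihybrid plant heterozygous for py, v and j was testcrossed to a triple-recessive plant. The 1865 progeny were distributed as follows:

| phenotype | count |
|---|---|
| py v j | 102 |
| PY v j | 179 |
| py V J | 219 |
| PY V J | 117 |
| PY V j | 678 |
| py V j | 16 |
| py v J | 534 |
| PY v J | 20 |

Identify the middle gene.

py

The two most frequent reciprocal classes, PY V j and py v J, are the parental types, so the F1 was PY V j / py v J.
The two rarest classes, py V j and PY v J, are the double crossovers. Comparing them with the parentals, only the py allele has switched, so py is the middle locus and the order is v – py – j.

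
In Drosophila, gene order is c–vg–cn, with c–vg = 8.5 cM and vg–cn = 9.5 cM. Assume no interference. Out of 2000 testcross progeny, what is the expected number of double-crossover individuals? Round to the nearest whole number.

Map distances give recombination frequencies of 0.085 and 0.095 for the two intervals.
With no interference, expected double-crossover frequency = 0.085 × 0.095 = 0.00808.
Expected number = 0.00808 × 2000 = 16.15 ≈ 16.

16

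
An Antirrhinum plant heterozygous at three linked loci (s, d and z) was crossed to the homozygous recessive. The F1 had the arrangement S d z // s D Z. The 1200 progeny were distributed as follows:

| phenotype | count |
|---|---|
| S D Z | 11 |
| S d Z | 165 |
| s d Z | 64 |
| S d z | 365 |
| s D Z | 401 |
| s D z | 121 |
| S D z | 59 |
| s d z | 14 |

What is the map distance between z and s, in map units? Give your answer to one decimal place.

The two rarest classes, s d z and S D Z, are the double crossovers. Comparing them with the parentals, only the s allele has switched, so s is the middle locus and the order is z – s – d.
Crossovers in the z–s interval produce the single-crossover classes S d Z and s D z (165 + 121 = 286) plus the double crossovers (25).
RF(z–s) = (286 + 25) / 1200 = 311/1200 = 0.2592 → 25.9 map units.

25.9 map units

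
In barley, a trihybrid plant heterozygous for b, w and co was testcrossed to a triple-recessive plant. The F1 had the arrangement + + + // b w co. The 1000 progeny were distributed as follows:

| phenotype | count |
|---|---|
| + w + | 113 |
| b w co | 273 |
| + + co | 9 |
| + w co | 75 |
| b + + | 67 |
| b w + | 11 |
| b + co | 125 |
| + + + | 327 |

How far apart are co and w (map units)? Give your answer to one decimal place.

25.8 map units

The two rarest classes, + + co and b w +, are the double crossovers. Comparing them with the parentals, only the co allele has switched, so co is the middle locus and the order is w – co – b.
Crossovers in the w–co interval produce the single-crossover classes + w + and b + co (113 + 125 = 238) plus the double crossovers (20).
RF(w–co) = (238 + 20) / 1000 = 258/1000 = 0.2580 → 25.8 map units.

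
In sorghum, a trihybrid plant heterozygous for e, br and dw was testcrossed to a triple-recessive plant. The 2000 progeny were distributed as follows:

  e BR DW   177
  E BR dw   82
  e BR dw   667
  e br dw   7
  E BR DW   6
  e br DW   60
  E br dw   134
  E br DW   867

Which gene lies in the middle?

The two most frequent reciprocal classes, E br DW and e BR dw, are the parental types, so the F1 was E br DW / e BR dw.
The two rarest classes, E BR DW and e br dw, are the double crossovers. Comparing them with the parentals, only the br allele has switched, so br is the middle locus and the order is e – br – dw.

br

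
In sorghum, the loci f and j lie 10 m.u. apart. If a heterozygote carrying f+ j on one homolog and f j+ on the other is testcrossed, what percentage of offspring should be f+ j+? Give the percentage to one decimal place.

A map distance of 10 m.u. corresponds to a recombination frequency of 0.100.
The F1 is f+ j / f j+, so f+ j+ is a recombinant gamete class with expected frequency r/2 = 0.100/2 = 0.0500.
That is 0.0500 = 5.0% of the progeny.

5.0%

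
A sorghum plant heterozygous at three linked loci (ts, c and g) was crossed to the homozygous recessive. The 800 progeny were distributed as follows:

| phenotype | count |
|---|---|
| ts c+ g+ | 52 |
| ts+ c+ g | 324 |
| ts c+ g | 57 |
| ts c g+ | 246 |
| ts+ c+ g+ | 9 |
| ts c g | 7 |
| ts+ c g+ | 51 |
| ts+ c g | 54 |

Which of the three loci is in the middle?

g

The two most frequent reciprocal classes, ts c g+ and ts+ c+ g, are the parental types, so the F1 was ts c g+ / ts+ c+ g.
The two rarest classes, ts c g and ts+ c+ g+, are the double crossovers. Comparing them with the parentals, only the g allele has switched, so g is the middle locus and the order is ts – g – c.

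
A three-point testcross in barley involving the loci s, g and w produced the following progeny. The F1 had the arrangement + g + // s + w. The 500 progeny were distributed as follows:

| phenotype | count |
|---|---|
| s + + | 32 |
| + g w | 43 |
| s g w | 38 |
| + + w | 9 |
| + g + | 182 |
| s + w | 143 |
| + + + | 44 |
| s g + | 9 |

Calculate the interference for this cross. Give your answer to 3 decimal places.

The two rarest classes, s g + and + + w, are the double crossovers. Comparing them with the parentals, only the s allele has switched, so s is the middle locus and the order is g – s – w.
g–s: (82 + 18)/500 = 0.2000; s–w: (75 + 18)/500 = 0.1860.
Expected DCO frequency = 0.2000 × 0.1860 ≈ 0.03720; observed = 18/500 ≈ 0.03600.
Coefficient of coincidence = 0.03600/0.03720 ≈ 0.968; interference = 1 − 0.968 = 0.032.

0.032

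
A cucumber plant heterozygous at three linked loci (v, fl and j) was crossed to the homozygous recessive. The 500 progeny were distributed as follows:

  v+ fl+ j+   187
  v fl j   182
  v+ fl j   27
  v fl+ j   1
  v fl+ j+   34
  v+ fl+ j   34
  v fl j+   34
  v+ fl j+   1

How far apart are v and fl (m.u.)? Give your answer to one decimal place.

The two most frequent reciprocal classes, v fl j and v+ fl+ j+, are the parental types, so the F1 was v fl j / v+ fl+ j+.
The two rarest classes, v fl+ j and v+ fl j+, are the double crossovers. Comparing them with the parentals, only the fl allele has switched, so fl is the middle locus and the order is v – fl – j.
Crossovers in the v–fl interval produce the single-crossover classes v+ fl j and v fl+ j+ (27 + 34 = 61) plus the double crossovers (2).
RF(v–fl) = (61 + 2) / 500 = 63/500 = 0.1260 → 12.6 m.u.

12.6 m.u.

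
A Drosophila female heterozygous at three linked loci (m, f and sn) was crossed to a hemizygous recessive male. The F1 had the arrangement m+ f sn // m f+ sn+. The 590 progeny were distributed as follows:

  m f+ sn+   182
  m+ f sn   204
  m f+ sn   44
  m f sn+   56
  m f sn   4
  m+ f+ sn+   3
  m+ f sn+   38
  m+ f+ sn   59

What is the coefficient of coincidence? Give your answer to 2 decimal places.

The two rarest classes, m f sn and m+ f+ sn+, are the double crossovers. Comparing them with the parentals, only the m allele has switched, so m is the middle locus and the order is sn – m – f.
sn–m: (82 + 7)/590 = 0.1508; m–f: (115 + 7)/590 = 0.2068.
Expected DCO frequency = 0.1508 × 0.2068 ≈ 0.03119; observed = 7/590 ≈ 0.01186.
Coefficient of coincidence = 0.01186/0.03119 ≈ 0.38.

0.38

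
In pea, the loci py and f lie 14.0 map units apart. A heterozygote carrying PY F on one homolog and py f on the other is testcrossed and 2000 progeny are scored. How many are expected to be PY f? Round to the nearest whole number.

140

A map distance of 14.0 map units corresponds to a recombination frequency of 0.140.
The F1 is PY F / py f, so PY f is a recombinant gamete class with expected frequency r/2 = 0.140/2 = 0.0700.
Expected number = 0.0700 × 2000 = 140.00 ≈ 140.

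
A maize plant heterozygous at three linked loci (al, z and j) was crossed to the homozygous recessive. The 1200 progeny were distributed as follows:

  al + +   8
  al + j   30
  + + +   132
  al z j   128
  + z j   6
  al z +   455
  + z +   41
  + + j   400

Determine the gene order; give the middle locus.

z

The two most frequent reciprocal classes, al z + and + + j, are the parental types, so the F1 was al z + / + + j.
The two rarest classes, al + + and + z j, are the double crossovers. Comparing them with the parentals, only the z allele has switched, so z is the middle locus and the order is j – z – al.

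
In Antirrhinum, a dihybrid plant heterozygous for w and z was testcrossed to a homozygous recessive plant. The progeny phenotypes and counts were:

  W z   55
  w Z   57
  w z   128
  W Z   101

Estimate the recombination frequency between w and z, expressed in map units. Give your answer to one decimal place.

The two most frequent classes, W Z (101) and w z (128), are the parental types, so the F1 was W Z / w z.
The recombinant classes are W z and w Z: 55 + 57 = 112.
Recombination frequency = 112/341 = 0.3284 ≈ 32.8%, i.e. 32.8 map units.

32.8 map units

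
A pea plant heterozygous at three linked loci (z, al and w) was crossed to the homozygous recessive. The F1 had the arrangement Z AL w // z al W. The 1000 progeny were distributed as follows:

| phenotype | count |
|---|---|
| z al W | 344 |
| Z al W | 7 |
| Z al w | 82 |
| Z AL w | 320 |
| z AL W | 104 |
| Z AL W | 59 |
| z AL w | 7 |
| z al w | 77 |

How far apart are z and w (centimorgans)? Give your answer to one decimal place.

15.0 centimorgans

The two rarest classes, z AL w and Z al W, are the double crossovers. Comparing them with the parentals, only the z allele has switched, so z is the middle locus and the order is w – z – al.
Crossovers in the w–z interval produce the single-crossover classes Z AL W and z al w (59 + 77 = 136) plus the double crossovers (14).
RF(w–z) = (136 + 14) / 1000 = 150/1000 = 0.1500 → 15.0 centimorgans.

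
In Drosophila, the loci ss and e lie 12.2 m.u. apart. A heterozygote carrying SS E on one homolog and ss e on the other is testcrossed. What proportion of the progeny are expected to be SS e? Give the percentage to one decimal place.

6.1%

A map distance of 12.2 m.u. corresponds to a recombination frequency of 0.122.
The F1 is SS E / ss e, so SS e is a recombinant gamete class with expected frequency r/2 = 0.122/2 = 0.0610.
That is 0.0610 = 6.1% of the progeny.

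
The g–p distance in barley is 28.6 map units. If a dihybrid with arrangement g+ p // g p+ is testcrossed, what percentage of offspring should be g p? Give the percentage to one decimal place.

A map distance of 28.6 map units corresponds to a recombination frequency of 0.286.
The F1 is g+ p / g p+, so g p is a recombinant gamete class with expected frequency r/2 = 0.286/2 = 0.1430.
That is 0.1430 = 14.3% of the progeny.

14.3%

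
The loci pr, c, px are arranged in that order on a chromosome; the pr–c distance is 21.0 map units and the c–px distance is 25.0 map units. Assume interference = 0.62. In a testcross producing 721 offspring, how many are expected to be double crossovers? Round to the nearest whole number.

Map distances give recombination frequencies of 0.210 and 0.250 for the two intervals.
With interference 0.62 (so coincidence = 0.38), expected double-crossover frequency = 0.210 × 0.250 × 0.38 = 0.01995.
Expected number = 0.01995 × 721 = 14.38 ≈ 14.

14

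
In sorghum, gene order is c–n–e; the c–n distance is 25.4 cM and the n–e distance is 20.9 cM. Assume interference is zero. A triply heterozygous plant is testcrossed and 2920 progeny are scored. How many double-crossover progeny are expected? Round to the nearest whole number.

155

Map distances give recombination frequencies of 0.254 and 0.209 for the two intervals.
With no interference, expected double-crossover frequency = 0.254 × 0.209 = 0.05309.
Expected number = 0.05309 × 2920 = 155.01 ≈ 155.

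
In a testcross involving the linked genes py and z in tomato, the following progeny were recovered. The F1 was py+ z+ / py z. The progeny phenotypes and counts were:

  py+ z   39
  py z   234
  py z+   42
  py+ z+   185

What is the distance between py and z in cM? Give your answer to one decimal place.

16.2 cM

The recombinant classes are py+ z and py z+: 39 + 42 = 81.
Recombination frequency = 81/500 = 0.1620 ≈ 16.2%, i.e. 16.2 cM.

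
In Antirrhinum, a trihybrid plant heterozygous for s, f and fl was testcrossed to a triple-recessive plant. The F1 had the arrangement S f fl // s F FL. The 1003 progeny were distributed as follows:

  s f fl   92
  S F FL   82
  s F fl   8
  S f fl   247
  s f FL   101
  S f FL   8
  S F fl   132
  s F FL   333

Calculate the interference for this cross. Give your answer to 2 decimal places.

0.66

The two rarest classes, S f FL and s F fl, are the double crossovers. Comparing them with the parentals, only the fl allele has switched, so fl is the middle locus and the order is s – fl – f.
s–fl: (174 + 16)/1003 = 0.1894; fl–f: (233 + 16)/1003 = 0.2483.
Expected DCO frequency = 0.1894 × 0.2483 ≈ 0.04703; observed = 16/1003 ≈ 0.01595.
Coefficient of coincidence = 0.01595/0.04703 ≈ 0.34; interference = 1 − 0.34 = 0.66.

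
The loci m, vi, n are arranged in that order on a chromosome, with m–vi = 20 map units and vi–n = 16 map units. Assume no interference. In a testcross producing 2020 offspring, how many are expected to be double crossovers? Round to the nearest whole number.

Map distances give recombination frequencies of 0.200 and 0.160 for the two intervals.
With no interference, expected double-crossover frequency = 0.200 × 0.160 = 0.03200.
Expected number = 0.03200 × 2020 = 64.64 ≈ 65.

65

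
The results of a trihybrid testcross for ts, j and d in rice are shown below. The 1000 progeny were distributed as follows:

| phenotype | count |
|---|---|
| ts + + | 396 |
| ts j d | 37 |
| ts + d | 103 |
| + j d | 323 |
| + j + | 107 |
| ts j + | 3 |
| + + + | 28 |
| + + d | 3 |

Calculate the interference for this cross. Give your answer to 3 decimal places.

0.609

The two most frequent reciprocal classes, + j d and ts + +, are the parental types, so the F1 was + j d / ts + +.
The two rarest classes, + + d and ts j +, are the double crossovers. Comparing them with the parentals, only the j allele has switched, so j is the middle locus and the order is d – j – ts.
d–j: (210 + 6)/1000 = 0.2160; j–ts: (65 + 6)/1000 = 0.0710.
Expected DCO frequency = 0.2160 × 0.0710 ≈ 0.01534; observed = 6/1000 ≈ 0.00600.
Coefficient of coincidence = 0.00600/0.01534 ≈ 0.391; interference = 1 − 0.391 = 0.609.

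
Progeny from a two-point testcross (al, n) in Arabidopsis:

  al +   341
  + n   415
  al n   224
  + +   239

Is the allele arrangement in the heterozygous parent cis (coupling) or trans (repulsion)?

trans

The two most frequent classes are + n (415) and al + (341); these are the parental (non-recombinant) types.
So the F1 carried + n on one chromosome and al + on the other — the recessive alleles are on opposite chromosomes (trans / repulsion).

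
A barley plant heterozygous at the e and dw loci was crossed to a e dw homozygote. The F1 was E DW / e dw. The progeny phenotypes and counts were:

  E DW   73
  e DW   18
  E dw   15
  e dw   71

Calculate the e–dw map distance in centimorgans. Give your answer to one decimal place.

18.6 centimorgans

The recombinant classes are E dw and e DW: 15 + 18 = 33.
Recombination frequency = 33/177 = 0.1864 ≈ 18.6%, i.e. 18.6 centimorgans.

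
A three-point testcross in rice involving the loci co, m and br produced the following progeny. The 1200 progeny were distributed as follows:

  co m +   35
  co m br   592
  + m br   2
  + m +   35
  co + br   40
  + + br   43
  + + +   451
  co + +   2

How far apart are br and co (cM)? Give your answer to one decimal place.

The two most frequent reciprocal classes, + + + and co m br, are the parental types, so the F1 was + + + / co m br.
The two rarest classes, co + + and + m br, are the double crossovers. Comparing them with the parentals, only the co allele has switched, so co is the middle locus and the order is m – co – br.
Crossovers in the co–br interval produce the single-crossover classes + + br and co m + (43 + 35 = 78) plus the double crossovers (4).
RF(co–br) = (78 + 4) / 1200 = 82/1200 = 0.0683 → 6.8 cM.

6.8 cM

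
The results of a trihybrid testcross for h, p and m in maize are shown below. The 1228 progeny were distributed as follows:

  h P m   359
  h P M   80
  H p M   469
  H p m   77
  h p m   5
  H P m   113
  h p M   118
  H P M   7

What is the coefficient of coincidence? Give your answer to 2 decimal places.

0.36

The two most frequent reciprocal classes, h P m and H p M, are the parental types, so the F1 was h P m / H p M.
The two rarest classes, h p m and H P M, are the double crossovers. Comparing them with the parentals, only the p allele has switched, so p is the middle locus and the order is h – p – m.
h–p: (231 + 12)/1228 = 0.1979; p–m: (157 + 12)/1228 = 0.1376.
Expected DCO frequency = 0.1979 × 0.1376 ≈ 0.02723; observed = 12/1228 ≈ 0.00977.
Coefficient of coincidence = 0.00977/0.02723 ≈ 0.36.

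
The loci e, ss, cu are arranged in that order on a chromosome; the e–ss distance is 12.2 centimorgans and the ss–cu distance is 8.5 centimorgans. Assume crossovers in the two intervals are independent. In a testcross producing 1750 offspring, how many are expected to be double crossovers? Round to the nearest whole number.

Map distances give recombination frequencies of 0.122 and 0.085 for the two intervals.
With no interference, expected double-crossover frequency = 0.122 × 0.085 = 0.01037.
Expected number = 0.01037 × 1750 = 18.15 ≈ 18.

18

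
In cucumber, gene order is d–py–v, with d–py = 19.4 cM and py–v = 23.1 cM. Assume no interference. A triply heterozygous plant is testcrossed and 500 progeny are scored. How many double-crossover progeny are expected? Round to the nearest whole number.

Map distances give recombination frequencies of 0.194 and 0.231 for the two intervals.
With no interference, expected double-crossover frequency = 0.194 × 0.231 = 0.04481.
Expected number = 0.04481 × 500 = 22.41 ≈ 22.

22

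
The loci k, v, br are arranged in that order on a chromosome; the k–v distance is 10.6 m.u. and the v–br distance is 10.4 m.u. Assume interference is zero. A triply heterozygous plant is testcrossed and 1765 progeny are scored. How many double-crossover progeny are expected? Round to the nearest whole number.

Map distances give recombination frequencies of 0.106 and 0.104 for the two intervals.
With no interference, expected double-crossover frequency = 0.106 × 0.104 = 0.01102.
Expected number = 0.01102 × 1765 = 19.46 ≈ 19.

19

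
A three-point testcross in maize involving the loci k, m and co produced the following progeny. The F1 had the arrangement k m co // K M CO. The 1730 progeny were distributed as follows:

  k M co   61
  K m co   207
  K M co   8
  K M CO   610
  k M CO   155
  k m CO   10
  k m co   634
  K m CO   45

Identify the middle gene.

co

The two rarest classes, k m CO and K M co, are the double crossovers. Comparing them with the parentals, only the co allele has switched, so co is the middle locus and the order is m – co – k.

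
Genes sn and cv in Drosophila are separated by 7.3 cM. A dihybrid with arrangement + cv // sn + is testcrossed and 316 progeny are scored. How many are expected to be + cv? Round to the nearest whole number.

A map distance of 7.3 cM corresponds to a recombination frequency of 0.073.
The F1 is + cv / sn +, so + cv is a parental gamete class with expected frequency (1 − r)/2 = 0.927/2 = 0.4635.
Expected number = 0.4635 × 316 = 146.47 ≈ 146.

146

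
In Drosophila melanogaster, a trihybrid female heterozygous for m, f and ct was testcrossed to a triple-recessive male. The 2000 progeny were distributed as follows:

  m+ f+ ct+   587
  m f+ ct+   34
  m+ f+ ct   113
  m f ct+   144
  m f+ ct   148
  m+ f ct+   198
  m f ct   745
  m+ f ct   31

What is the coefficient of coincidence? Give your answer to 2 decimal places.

0.98

The two most frequent reciprocal classes, m+ f+ ct+ and m f ct, are the parental types, so the F1 was m+ f+ ct+ / m f ct.
The two rarest classes, m f+ ct+ and m+ f ct, are the double crossovers. Comparing them with the parentals, only the m allele has switched, so m is the middle locus and the order is f – m – ct.
f–m: (346 + 65)/2000 = 0.2055; m–ct: (257 + 65)/2000 = 0.1610.
Expected DCO frequency = 0.2055 × 0.1610 ≈ 0.03309; observed = 65/2000 ≈ 0.03250.
Coefficient of coincidence = 0.03250/0.03309 ≈ 0.98.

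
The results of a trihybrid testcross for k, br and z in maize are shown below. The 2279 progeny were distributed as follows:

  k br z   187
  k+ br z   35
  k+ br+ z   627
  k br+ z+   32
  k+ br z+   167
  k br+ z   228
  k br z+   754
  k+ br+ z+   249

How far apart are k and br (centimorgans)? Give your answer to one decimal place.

20.3 centimorgans

The two most frequent reciprocal classes, k br z+ and k+ br+ z, are the parental types, so the F1 was k br z+ / k+ br+ z.
The two rarest classes, k br+ z+ and k+ br z, are the double crossovers. Comparing them with the parentals, only the br allele has switched, so br is the middle locus and the order is z – br – k.
Crossovers in the br–k interval produce the single-crossover classes k+ br z+ and k br+ z (167 + 228 = 395) plus the double crossovers (67).
RF(br–k) = (395 + 67) / 2279 = 462/2279 = 0.2027 → 20.3 centimorgans.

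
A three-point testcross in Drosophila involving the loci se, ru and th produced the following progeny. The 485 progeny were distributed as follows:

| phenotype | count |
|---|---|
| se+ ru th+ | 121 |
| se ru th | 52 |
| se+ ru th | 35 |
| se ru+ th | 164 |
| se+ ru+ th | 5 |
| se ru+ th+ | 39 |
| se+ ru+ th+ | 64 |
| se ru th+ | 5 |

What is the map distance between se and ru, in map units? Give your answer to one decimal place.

The two most frequent reciprocal classes, se ru+ th and se+ ru th+, are the parental types, so the F1 was se ru+ th / se+ ru th+.
The two rarest classes, se+ ru+ th and se ru th+, are the double crossovers. Comparing them with the parentals, only the se allele has switched, so se is the middle locus and the order is th – se – ru.
Crossovers in the se–ru interval produce the single-crossover classes se ru th and se+ ru+ th+ (52 + 64 = 116) plus the double crossovers (10).
RF(se–ru) = (116 + 10) / 485 = 126/485 = 0.2598 → 26.0 map units.

26.0 map units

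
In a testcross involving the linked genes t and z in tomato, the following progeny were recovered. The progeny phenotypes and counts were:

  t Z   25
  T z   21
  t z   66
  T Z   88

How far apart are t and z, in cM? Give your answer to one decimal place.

23.0 cM

The two most frequent classes, T Z (88) and t z (66), are the parental types, so the F1 was T Z / t z.
The recombinant classes are T z and t Z: 21 + 25 = 46.
Recombination frequency = 46/200 = 0.2300 ≈ 23.0%, i.e. 23.0 cM.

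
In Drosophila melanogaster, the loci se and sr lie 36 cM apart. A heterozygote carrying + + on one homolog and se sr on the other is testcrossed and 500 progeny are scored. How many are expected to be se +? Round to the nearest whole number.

A map distance of 36 cM corresponds to a recombination frequency of 0.360.
The F1 is + + / se sr, so se + is a recombinant gamete class with expected frequency r/2 = 0.360/2 = 0.1800.
Expected number = 0.1800 × 500 = 90.00 ≈ 90.

90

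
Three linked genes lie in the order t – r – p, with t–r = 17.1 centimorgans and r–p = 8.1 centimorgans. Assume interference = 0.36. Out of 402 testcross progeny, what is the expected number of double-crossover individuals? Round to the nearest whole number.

4

Map distances give recombination frequencies of 0.171 and 0.081 for the two intervals.
With interference 0.36 (so coincidence = 0.64), expected double-crossover frequency = 0.171 × 0.081 × 0.64 = 0.00886.
Expected number = 0.00886 × 402 = 3.56 ≈ 4.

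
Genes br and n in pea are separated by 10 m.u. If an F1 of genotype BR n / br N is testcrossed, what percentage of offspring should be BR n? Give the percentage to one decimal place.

45.0%

A map distance of 10 m.u. corresponds to a recombination frequency of 0.100.
The F1 is BR n / br N, so BR n is a parental gamete class with expected frequency (1 − r)/2 = 0.900/2 = 0.4500.
That is 0.4500 = 45.0% of the progeny.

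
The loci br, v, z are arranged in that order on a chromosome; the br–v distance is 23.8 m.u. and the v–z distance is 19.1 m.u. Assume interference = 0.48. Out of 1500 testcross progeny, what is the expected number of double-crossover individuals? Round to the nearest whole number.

35

Map distances give recombination frequencies of 0.238 and 0.191 for the two intervals.
With interference 0.48 (so coincidence = 0.52), expected double-crossover frequency = 0.238 × 0.191 × 0.52 = 0.02364.
Expected number = 0.02364 × 1500 = 35.46 ≈ 35.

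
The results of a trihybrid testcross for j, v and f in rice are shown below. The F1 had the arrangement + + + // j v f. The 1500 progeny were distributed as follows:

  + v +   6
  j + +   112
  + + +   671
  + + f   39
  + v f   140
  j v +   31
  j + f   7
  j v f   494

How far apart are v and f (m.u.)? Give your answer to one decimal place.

The two rarest classes, + v + and j + f, are the double crossovers. Comparing them with the parentals, only the v allele has switched, so v is the middle locus and the order is f – v – j.
Crossovers in the f–v interval produce the single-crossover classes + + f and j v + (39 + 31 = 70) plus the double crossovers (13).
RF(f–v) = (70 + 13) / 1500 = 83/1500 = 0.0553 → 5.5 m.u.

5.5 m.u.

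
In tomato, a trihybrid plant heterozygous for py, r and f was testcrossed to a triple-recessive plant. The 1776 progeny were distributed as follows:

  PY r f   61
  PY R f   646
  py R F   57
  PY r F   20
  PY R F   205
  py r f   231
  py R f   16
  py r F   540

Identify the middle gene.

The two most frequent reciprocal classes, py r F and PY R f, are the parental types, so the F1 was py r F / PY R f.
The two rarest classes, PY r F and py R f, are the double crossovers. Comparing them with the parentals, only the py allele has switched, so py is the middle locus and the order is f – py – r.

py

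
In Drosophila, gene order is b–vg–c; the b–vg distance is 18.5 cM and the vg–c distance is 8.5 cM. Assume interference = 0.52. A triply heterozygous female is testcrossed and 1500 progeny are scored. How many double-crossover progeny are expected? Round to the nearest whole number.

11

Map distances give recombination frequencies of 0.185 and 0.085 for the two intervals.
With interference 0.52 (so coincidence = 0.48), expected double-crossover frequency = 0.185 × 0.085 × 0.48 = 0.00755.
Expected number = 0.00755 × 1500 = 11.32 ≈ 11.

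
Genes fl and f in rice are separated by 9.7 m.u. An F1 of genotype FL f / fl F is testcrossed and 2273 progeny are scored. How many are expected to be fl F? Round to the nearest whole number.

1026

A map distance of 9.7 m.u. corresponds to a recombination frequency of 0.097.
The F1 is FL f / fl F, so fl F is a parental gamete class with expected frequency (1 − r)/2 = 0.903/2 = 0.4515.
Expected number = 0.4515 × 2273 = 1026.26 ≈ 1026.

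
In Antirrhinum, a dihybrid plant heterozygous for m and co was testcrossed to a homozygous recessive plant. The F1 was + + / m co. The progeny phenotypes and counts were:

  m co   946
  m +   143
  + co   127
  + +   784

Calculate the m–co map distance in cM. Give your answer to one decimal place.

The recombinant classes are + co and m +: 127 + 143 = 270.
Recombination frequency = 270/2000 = 0.1350 ≈ 13.5%, i.e. 13.5 cM.

13.5 cM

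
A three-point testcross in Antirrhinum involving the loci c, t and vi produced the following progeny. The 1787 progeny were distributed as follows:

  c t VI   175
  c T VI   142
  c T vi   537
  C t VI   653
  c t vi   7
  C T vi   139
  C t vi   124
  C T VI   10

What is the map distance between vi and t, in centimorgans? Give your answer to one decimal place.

The two most frequent reciprocal classes, c T vi and C t VI, are the parental types, so the F1 was c T vi / C t VI.
The two rarest classes, c t vi and C T VI, are the double crossovers. Comparing them with the parentals, only the t allele has switched, so t is the middle locus and the order is vi – t – c.
Crossovers in the vi–t interval produce the single-crossover classes c T VI and C t vi (142 + 124 = 266) plus the double crossovers (17).
RF(vi–t) = (266 + 17) / 1787 = 283/1787 = 0.1584 → 15.8 centimorgans.

15.8 centimorgans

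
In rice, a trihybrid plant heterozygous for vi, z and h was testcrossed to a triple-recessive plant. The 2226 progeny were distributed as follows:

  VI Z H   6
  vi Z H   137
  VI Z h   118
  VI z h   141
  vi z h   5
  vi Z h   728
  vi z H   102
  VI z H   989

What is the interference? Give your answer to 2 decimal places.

The two most frequent reciprocal classes, VI z H and vi Z h, are the parental types, so the F1 was VI z H / vi Z h.
The two rarest classes, VI Z H and vi z h, are the double crossovers. Comparing them with the parentals, only the z allele has switched, so z is the middle locus and the order is h – z – vi.
h–z: (278 + 11)/2226 = 0.1298; z–vi: (220 + 11)/2226 = 0.1038.
Expected DCO frequency = 0.1298 × 0.1038 ≈ 0.01347; observed = 11/2226 ≈ 0.00494.
Coefficient of coincidence = 0.00494/0.01347 ≈ 0.37; interference = 1 − 0.37 = 0.63.

0.63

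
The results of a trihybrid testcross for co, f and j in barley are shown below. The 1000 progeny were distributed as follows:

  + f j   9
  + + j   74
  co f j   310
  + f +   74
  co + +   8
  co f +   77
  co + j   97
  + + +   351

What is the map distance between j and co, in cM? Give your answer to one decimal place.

16.8 cM

The two most frequent reciprocal classes, co f j and + + +, are the parental types, so the F1 was co f j / + + +.
The two rarest classes, + f j and co + +, are the double crossovers. Comparing them with the parentals, only the co allele has switched, so co is the middle locus and the order is j – co – f.
Crossovers in the j–co interval produce the single-crossover classes co f + and + + j (77 + 74 = 151) plus the double crossovers (17).
RF(j–co) = (151 + 17) / 1000 = 168/1000 = 0.1680 → 16.8 cM.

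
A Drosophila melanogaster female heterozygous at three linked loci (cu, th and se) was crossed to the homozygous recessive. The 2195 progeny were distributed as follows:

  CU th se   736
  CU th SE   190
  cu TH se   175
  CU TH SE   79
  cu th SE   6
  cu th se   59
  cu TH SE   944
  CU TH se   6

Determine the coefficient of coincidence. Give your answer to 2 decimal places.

The two most frequent reciprocal classes, cu TH SE and CU th se, are the parental types, so the F1 was cu TH SE / CU th se.
The two rarest classes, cu th SE and CU TH se, are the double crossovers. Comparing them with the parentals, only the th allele has switched, so th is the middle locus and the order is se – th – cu.
se–th: (365 + 12)/2195 = 0.1718; th–cu: (138 + 12)/2195 = 0.0683.
Expected DCO frequency = 0.1718 × 0.0683 ≈ 0.01173; observed = 12/2195 ≈ 0.00547.
Coefficient of coincidence = 0.00547/0.01173 ≈ 0.47.

0.47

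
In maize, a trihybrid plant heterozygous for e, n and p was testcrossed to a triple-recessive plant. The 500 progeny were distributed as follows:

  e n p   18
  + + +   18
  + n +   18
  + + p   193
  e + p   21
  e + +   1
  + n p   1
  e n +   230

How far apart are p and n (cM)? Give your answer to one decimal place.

7.6 cM

The two most frequent reciprocal classes, + + p and e n +, are the parental types, so the F1 was + + p / e n +.
The two rarest classes, + n p and e + +, are the double crossovers. Comparing them with the parentals, only the n allele has switched, so n is the middle locus and the order is e – n – p.
Crossovers in the n–p interval produce the single-crossover classes + + + and e n p (18 + 18 = 36) plus the double crossovers (2).
RF(n–p) = (36 + 2) / 500 = 38/500 = 0.0760 → 7.6 cM.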